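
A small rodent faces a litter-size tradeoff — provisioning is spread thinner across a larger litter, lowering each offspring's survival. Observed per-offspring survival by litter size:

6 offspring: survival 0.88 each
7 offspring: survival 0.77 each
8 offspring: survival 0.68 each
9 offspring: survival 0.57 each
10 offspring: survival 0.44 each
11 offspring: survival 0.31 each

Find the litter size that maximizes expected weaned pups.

Expected weaned pups = c × s(c):
  c=6: 6 × 0.88 = 5.280
  c=7: 7 × 0.77 = 5.390
  c=8: 8 × 0.68 = 5.440
  c=9: 9 × 0.57 = 5.130
  c=10: 10 × 0.44 = 4.400
  c=11: 11 × 0.31 = 3.410
Maximum at c = 8 (5.440 weaned pups).

8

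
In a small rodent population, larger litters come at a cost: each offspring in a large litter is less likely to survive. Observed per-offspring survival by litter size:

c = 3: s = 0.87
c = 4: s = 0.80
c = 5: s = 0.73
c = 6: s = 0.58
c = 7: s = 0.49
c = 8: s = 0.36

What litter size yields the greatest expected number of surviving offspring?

5

Expected surviving offspring = c × s(c):
  c=3: 3 × 0.87 = 2.610
  c=4: 4 × 0.80 = 3.200
  c=5: 5 × 0.73 = 3.650
  c=6: 6 × 0.58 = 3.480
  c=7: 7 × 0.49 = 3.430
  c=8: 8 × 0.36 = 2.880
Maximum at c = 5 (3.650 surviving offspring).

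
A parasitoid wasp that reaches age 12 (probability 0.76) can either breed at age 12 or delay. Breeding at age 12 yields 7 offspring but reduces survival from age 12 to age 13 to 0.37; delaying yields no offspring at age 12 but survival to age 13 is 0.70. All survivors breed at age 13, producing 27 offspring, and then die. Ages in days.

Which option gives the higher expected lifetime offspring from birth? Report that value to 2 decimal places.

14.36

breed at age 12: R₀ = 0.76 × (7 + 0.37 × 27) = 0.76 × 16.9900 = 12.9124
delay to age 13: R₀ = 0.76 × (0.70 × 27) = 0.76 × 18.9000 = 14.3640
Higher: delay to age 13 (14.3640).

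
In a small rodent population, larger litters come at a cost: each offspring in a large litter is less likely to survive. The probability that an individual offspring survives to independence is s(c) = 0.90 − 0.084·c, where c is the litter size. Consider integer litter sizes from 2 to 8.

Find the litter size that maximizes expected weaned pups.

Expected weaned pups = c × s(c):
  c=2: 2 × 0.732 = 1.464
  c=3: 3 × 0.648 = 1.944
  c=4: 4 × 0.564 = 2.256
  c=5: 5 × 0.480 = 2.400
  c=6: 6 × 0.396 = 2.376
  c=7: 7 × 0.312 = 2.184
  c=8: 8 × 0.228 = 1.824
Maximum at c = 5 (2.400 weaned pups).

5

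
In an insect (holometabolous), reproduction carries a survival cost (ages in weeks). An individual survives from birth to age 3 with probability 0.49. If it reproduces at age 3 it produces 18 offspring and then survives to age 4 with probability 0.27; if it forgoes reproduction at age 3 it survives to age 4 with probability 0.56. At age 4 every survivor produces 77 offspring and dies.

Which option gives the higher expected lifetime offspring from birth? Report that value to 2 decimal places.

21.13

breed at age 3: R₀ = 0.49 × (18 + 0.27 × 77) = 0.49 × 38.7900 = 19.0071
delay to age 4: R₀ = 0.49 × (0.56 × 77) = 0.49 × 43.1200 = 21.1288
Higher: delay to age 4 (21.1288).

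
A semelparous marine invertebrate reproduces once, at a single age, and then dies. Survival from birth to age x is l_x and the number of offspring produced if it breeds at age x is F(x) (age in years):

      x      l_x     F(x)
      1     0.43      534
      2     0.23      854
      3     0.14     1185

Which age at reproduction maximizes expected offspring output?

Expected offspring if breeding at age x = l_x × F(x):
  age 1: 0.43 × 534 = 229.620
  age 2: 0.23 × 854 = 196.420
  age 3: 0.14 × 1185 = 165.900
Maximum at age 1 (229.620).

1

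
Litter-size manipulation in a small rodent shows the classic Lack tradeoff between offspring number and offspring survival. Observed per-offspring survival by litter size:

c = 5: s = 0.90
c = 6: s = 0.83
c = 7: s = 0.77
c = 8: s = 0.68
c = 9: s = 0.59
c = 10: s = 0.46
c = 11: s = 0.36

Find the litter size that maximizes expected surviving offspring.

8

Expected surviving offspring = c × s(c):
  c=5: 5 × 0.90 = 4.500
  c=6: 6 × 0.83 = 4.980
  c=7: 7 × 0.77 = 5.390
  c=8: 8 × 0.68 = 5.440
  c=9: 9 × 0.59 = 5.310
  c=10: 10 × 0.46 = 4.600
  c=11: 11 × 0.36 = 3.960
Maximum at c = 8 (5.440 surviving offspring).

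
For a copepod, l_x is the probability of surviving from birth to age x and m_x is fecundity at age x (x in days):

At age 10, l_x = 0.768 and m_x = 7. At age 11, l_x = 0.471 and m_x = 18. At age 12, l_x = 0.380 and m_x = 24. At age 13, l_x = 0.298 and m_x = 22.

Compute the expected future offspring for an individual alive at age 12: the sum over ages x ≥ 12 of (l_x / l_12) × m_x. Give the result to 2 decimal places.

41.25

l_12 = 0.380. Conditional survival from age 12 to x is l_x / l_12.
  x=12: (0.380/0.380) × 24 = 24.0000
  x=13: (0.298/0.380) × 22 = 17.2526
Sum = 24.0000 + 17.2526 = 41.2526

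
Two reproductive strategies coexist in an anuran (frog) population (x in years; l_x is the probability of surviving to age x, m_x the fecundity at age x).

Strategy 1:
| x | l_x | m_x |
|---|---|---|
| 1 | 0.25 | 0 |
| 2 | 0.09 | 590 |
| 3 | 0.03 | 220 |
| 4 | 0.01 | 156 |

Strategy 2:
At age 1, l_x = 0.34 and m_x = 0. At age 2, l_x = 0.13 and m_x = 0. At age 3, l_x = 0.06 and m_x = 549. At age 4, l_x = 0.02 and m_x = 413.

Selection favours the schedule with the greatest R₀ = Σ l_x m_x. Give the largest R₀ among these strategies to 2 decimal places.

61.26

Strategy 1: R₀ = 0.25×0 + 0.09×590 + 0.03×220 + 0.01×156 = 61.2600
Strategy 2: R₀ = 0.34×0 + 0.13×0 + 0.06×549 + 0.02×413 = 41.2000
Highest R₀: strategy 1 with 61.2600.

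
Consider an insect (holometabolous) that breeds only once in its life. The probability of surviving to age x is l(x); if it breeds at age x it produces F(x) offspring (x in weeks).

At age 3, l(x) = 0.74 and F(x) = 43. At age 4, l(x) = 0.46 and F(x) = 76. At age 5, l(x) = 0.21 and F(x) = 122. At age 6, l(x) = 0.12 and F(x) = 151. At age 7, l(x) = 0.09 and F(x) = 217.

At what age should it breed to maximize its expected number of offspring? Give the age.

4

Expected offspring if breeding at age x = l(x) × F(x):
  age 3: 0.74 × 43 = 31.820
  age 4: 0.46 × 76 = 34.960
  age 5: 0.21 × 122 = 25.620
  age 6: 0.12 × 151 = 18.120
  age 7: 0.09 × 217 = 19.530
Maximum at age 4 (34.960).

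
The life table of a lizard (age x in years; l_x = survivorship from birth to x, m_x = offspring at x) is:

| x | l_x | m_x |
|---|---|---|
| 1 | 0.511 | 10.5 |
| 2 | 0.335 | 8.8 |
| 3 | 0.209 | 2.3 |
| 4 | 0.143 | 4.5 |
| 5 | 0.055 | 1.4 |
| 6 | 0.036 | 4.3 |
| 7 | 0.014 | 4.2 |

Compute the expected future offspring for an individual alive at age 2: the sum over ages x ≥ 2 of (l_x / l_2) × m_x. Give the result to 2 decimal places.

13.02

l_2 = 0.335. Conditional survival from age 2 to x is l_x / l_2.
  x=2: (0.335/0.335) × 8.8 = 8.8000
  x=3: (0.209/0.335) × 2.3 = 1.4349
  x=4: (0.143/0.335) × 4.5 = 1.9209
  x=5: (0.055/0.335) × 1.4 = 0.2299
  x=6: (0.036/0.335) × 4.3 = 0.4621
  x=7: (0.014/0.335) × 4.2 = 0.1755
Sum = 8.8000 + 1.4349 + 1.9209 + 0.2299 + 0.4621 + 0.1755 = 13.0233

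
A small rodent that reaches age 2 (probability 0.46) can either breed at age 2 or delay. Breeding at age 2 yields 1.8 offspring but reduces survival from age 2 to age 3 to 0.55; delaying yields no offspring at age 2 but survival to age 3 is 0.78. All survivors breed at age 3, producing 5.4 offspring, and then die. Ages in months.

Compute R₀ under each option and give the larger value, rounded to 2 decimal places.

breed at age 2: R₀ = 0.46 × (1.8 + 0.55 × 5.4) = 0.46 × 4.7700 = 2.1942
delay to age 3: R₀ = 0.46 × (0.78 × 5.4) = 0.46 × 4.2120 = 1.9375
Higher: breed at age 2 (2.1942).

2.19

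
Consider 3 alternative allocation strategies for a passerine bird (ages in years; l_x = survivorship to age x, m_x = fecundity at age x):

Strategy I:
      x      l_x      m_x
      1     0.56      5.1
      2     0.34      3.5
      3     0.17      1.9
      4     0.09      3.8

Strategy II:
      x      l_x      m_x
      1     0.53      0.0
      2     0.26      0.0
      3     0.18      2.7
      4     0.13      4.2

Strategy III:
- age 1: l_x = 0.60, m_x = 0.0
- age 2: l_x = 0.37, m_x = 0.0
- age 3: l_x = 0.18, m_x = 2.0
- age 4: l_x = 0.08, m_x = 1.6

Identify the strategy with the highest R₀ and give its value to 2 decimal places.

Strategy I: R₀ = 0.56×5.1 + 0.34×3.5 + 0.17×1.9 + 0.09×3.8 = 4.7110
Strategy II: R₀ = 0.53×0.0 + 0.26×0.0 + 0.18×2.7 + 0.13×4.2 = 1.0320
Strategy III: R₀ = 0.60×0.0 + 0.37×0.0 + 0.18×2.0 + 0.08×1.6 = 0.4880
Highest R₀: strategy I with 4.7110.

4.71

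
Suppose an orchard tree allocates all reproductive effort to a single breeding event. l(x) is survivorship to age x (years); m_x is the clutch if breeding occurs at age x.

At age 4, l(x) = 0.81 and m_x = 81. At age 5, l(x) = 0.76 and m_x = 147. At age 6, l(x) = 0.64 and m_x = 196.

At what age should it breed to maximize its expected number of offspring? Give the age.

Expected offspring if breeding at age x = l(x) × m_x:
  age 4: 0.81 × 81 = 65.610
  age 5: 0.76 × 147 = 111.720
  age 6: 0.64 × 196 = 125.440
Maximum at age 6 (125.440).

6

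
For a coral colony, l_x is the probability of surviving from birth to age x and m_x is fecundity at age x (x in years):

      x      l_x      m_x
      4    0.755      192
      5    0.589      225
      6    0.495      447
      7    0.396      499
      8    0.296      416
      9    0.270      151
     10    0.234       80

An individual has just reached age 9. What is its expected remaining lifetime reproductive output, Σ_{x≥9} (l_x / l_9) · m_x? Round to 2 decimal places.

l_9 = 0.270. Conditional survival from age 9 to x is l_x / l_9.
  x=9: (0.270/0.270) × 151 = 151.0000
  x=10: (0.234/0.270) × 80 = 69.3333
Sum = 151.0000 + 69.3333 = 220.3333

220.33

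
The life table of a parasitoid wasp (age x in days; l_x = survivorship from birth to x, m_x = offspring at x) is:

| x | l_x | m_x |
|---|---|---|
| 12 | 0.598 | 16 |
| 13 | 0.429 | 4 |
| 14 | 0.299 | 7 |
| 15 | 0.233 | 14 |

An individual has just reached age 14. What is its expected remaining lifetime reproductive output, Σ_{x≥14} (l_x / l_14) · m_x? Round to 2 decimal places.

17.91

l_14 = 0.299. Conditional survival from age 14 to x is l_x / l_14.
  x=14: (0.299/0.299) × 7 = 7.0000
  x=15: (0.233/0.299) × 14 = 10.9097
Sum = 7.0000 + 10.9097 = 17.9097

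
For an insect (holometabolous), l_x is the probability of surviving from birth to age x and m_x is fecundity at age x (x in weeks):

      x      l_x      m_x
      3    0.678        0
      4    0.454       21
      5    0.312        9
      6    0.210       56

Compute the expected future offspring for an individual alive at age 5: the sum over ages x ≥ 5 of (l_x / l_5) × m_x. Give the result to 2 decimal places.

l_5 = 0.312. Conditional survival from age 5 to x is l_x / l_5.
  x=5: (0.312/0.312) × 9 = 9.0000
  x=6: (0.210/0.312) × 56 = 37.6923
Sum = 9.0000 + 37.6923 = 46.6923

46.69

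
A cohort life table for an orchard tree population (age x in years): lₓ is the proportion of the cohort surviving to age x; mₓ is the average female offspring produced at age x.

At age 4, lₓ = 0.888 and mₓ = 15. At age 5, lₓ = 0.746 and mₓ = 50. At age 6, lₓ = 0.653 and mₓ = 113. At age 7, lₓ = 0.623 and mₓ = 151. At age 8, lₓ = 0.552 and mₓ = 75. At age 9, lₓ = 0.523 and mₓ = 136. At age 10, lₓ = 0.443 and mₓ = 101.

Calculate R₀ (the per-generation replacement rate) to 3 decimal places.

R₀ = Σ lₓ mₓ:
  age 4: 0.888 × 15 = 13.3200
  age 5: 0.746 × 50 = 37.3000
  age 6: 0.653 × 113 = 73.7890
  age 7: 0.623 × 151 = 94.0730
  age 8: 0.552 × 75 = 41.4000
  age 9: 0.523 × 136 = 71.1280
  age 10: 0.443 × 101 = 44.7430
R₀ = 13.3200 + 37.3000 + 73.7890 + 94.0730 + 41.4000 + 71.1280 + 44.7430 = 375.7530

375.753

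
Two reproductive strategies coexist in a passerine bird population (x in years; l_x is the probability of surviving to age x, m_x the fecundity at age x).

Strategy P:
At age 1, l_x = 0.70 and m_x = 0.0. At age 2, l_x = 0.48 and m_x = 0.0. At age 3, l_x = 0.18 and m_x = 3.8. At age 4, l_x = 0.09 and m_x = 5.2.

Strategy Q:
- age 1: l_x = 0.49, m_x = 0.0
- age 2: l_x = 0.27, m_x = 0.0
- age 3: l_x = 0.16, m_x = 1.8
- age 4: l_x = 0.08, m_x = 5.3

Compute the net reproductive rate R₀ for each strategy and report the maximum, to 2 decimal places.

1.15

Strategy P: R₀ = 0.70×0.0 + 0.48×0.0 + 0.18×3.8 + 0.09×5.2 = 1.1520
Strategy Q: R₀ = 0.49×0.0 + 0.27×0.0 + 0.16×1.8 + 0.08×5.3 = 0.7120
Highest R₀: strategy P with 1.1520.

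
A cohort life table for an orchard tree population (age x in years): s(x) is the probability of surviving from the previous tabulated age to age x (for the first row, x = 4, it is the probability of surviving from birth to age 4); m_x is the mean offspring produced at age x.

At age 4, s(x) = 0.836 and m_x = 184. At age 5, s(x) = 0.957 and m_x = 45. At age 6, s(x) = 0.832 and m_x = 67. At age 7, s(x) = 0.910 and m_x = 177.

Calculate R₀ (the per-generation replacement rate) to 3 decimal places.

Survivorship from birth: l_x = s_4·s_5·…·s_x.
  l_4 = 0.83600
  l_5 = 0.80005
  l_6 = 0.66564
  l_7 = 0.60574
R₀ = Σ l_x m_x:
  age 4: 0.83600 × 184 = 153.8240
  age 5: 0.80005 × 45 = 36.0023
  age 6: 0.66564 × 67 = 44.5979
  age 7: 0.60574 × 177 = 107.2160
R₀ = 153.8240 + 36.0023 + 44.5979 + 107.2160 = 341.6401

341.640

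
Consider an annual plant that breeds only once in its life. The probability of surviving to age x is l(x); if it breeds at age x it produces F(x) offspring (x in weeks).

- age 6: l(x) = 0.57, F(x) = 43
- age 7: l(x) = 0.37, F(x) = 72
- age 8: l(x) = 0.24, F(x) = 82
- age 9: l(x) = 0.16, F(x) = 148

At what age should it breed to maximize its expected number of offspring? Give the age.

Expected offspring if breeding at age x = l(x) × F(x):
  age 6: 0.57 × 43 = 24.510
  age 7: 0.37 × 72 = 26.640
  age 8: 0.24 × 82 = 19.680
  age 9: 0.16 × 148 = 23.680
Maximum at age 7 (26.640).

7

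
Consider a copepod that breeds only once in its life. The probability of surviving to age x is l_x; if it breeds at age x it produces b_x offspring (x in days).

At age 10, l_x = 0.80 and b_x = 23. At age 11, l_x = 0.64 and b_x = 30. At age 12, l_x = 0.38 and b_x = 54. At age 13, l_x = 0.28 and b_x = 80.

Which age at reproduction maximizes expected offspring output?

Expected offspring if breeding at age x = l_x × b_x:
  age 10: 0.80 × 23 = 18.400
  age 11: 0.64 × 30 = 19.200
  age 12: 0.38 × 54 = 20.520
  age 13: 0.28 × 80 = 22.400
Maximum at age 13 (22.400).

13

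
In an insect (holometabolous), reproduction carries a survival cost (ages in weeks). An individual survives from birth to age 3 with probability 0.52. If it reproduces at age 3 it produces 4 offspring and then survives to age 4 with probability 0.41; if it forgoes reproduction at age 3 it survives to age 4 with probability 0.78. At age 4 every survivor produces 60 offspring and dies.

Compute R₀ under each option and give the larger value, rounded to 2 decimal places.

breed at age 3: R₀ = 0.52 × (4 + 0.41 × 60) = 0.52 × 28.6000 = 14.8720
delay to age 4: R₀ = 0.52 × (0.78 × 60) = 0.52 × 46.8000 = 24.3360
Higher: delay to age 4 (24.3360).

24.34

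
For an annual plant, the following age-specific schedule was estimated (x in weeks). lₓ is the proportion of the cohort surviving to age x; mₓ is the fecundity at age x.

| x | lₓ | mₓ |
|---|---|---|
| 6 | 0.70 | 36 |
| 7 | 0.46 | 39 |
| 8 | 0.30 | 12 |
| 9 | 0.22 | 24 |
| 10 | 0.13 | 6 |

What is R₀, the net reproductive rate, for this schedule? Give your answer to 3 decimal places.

R₀ = Σ lₓ mₓ:
  age 6: 0.70 × 36 = 25.2000
  age 7: 0.46 × 39 = 17.9400
  age 8: 0.30 × 12 = 3.6000
  age 9: 0.22 × 24 = 5.2800
  age 10: 0.13 × 6 = 0.7800
R₀ = 25.2000 + 17.9400 + 3.6000 + 5.2800 + 0.7800 = 52.8000

52.800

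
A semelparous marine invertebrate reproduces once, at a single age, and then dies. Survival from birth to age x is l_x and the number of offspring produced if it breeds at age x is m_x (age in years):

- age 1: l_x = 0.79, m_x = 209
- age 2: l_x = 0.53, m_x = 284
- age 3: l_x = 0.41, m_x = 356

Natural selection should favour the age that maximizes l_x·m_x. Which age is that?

Expected offspring if breeding at age x = l_x × m_x:
  age 1: 0.79 × 209 = 165.110
  age 2: 0.53 × 284 = 150.520
  age 3: 0.41 × 356 = 145.960
Maximum at age 1 (165.110).

1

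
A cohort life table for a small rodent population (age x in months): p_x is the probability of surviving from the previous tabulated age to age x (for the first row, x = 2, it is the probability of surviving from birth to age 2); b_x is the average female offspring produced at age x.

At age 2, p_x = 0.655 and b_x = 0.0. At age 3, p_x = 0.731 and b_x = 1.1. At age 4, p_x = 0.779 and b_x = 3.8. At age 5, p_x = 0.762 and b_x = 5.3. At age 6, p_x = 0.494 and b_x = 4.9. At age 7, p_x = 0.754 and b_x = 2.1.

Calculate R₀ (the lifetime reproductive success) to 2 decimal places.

Survivorship from birth: l_x = p_2·p_3·…·p_x.
  l_2 = 0.65500
  l_3 = 0.47881
  l_4 = 0.37299
  l_5 = 0.28422
  l_6 = 0.14040
  l_7 = 0.10586
R₀ = Σ l_x b_x:
  age 2: 0.65500 × 0.0 = 0.0000
  age 3: 0.47881 × 1.1 = 0.5267
  age 4: 0.37299 × 3.8 = 1.4174
  age 5: 0.28422 × 5.3 = 1.5064
  age 6: 0.14040 × 4.9 = 0.6880
  age 7: 0.10586 × 2.1 = 0.2223
R₀ = 0.0000 + 0.5267 + 1.4174 + 1.5064 + 0.6880 + 0.2223 = 4.3607

4.36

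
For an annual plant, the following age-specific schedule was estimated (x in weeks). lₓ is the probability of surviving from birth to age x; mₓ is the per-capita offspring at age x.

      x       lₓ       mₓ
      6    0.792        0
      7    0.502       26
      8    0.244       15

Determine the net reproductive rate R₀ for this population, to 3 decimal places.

R₀ = Σ lₓ mₓ:
  age 6: 0.792 × 0 = 0.0000
  age 7: 0.502 × 26 = 13.0520
  age 8: 0.244 × 15 = 3.6600
R₀ = 0.0000 + 13.0520 + 3.6600 = 16.7120

16.712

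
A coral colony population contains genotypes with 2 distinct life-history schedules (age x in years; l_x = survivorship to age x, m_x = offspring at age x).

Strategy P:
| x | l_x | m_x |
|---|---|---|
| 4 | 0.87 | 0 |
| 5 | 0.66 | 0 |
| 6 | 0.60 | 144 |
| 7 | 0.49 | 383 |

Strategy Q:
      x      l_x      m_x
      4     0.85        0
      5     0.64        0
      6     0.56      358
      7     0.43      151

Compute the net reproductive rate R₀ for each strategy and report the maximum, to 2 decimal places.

Strategy P: R₀ = 0.87×0 + 0.66×0 + 0.60×144 + 0.49×383 = 274.0700
Strategy Q: R₀ = 0.85×0 + 0.64×0 + 0.56×358 + 0.43×151 = 265.4100
Highest R₀: strategy P with 274.0700.

274.07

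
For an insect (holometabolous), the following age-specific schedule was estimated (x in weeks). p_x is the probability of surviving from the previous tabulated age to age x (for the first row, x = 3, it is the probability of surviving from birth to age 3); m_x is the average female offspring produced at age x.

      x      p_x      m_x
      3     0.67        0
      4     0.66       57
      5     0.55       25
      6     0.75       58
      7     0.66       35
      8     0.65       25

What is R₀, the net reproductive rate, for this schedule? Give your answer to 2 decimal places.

48.04

Survivorship from birth: l_x = p_3·p_4·…·p_x.
  l_3 = 0.67000
  l_4 = 0.44220
  l_5 = 0.24321
  l_6 = 0.18241
  l_7 = 0.12039
  l_8 = 0.07825
R₀ = Σ l_x m_x:
  age 3: 0.67000 × 0 = 0.0000
  age 4: 0.44220 × 57 = 25.2054
  age 5: 0.24321 × 25 = 6.0803
  age 6: 0.18241 × 58 = 10.5798
  age 7: 0.12039 × 35 = 4.2136
  age 8: 0.07825 × 25 = 1.9563
R₀ = 0.0000 + 25.2054 + 6.0803 + 10.5798 + 4.2136 + 1.9563 = 48.0353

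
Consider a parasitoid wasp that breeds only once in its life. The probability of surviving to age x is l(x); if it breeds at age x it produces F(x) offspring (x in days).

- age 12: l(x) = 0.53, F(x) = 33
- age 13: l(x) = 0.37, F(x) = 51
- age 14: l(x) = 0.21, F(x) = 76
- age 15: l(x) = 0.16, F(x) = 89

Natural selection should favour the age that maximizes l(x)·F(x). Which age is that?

13

Expected offspring if breeding at age x = l(x) × F(x):
  age 12: 0.53 × 33 = 17.490
  age 13: 0.37 × 51 = 18.870
  age 14: 0.21 × 76 = 15.960
  age 15: 0.16 × 89 = 14.240
Maximum at age 13 (18.870).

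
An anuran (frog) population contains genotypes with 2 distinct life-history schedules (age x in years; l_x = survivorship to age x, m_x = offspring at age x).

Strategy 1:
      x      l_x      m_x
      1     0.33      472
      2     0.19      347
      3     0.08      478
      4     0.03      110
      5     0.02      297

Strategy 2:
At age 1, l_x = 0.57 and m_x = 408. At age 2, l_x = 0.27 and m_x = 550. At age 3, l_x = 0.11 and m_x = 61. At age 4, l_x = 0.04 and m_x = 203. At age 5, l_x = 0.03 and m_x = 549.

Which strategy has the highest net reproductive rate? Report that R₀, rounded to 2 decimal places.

412.36

Strategy 1: R₀ = 0.33×472 + 0.19×347 + 0.08×478 + 0.03×110 + 0.02×297 = 269.1700
Strategy 2: R₀ = 0.57×408 + 0.27×550 + 0.11×61 + 0.04×203 + 0.03×549 = 412.3600
Highest R₀: strategy 2 with 412.3600.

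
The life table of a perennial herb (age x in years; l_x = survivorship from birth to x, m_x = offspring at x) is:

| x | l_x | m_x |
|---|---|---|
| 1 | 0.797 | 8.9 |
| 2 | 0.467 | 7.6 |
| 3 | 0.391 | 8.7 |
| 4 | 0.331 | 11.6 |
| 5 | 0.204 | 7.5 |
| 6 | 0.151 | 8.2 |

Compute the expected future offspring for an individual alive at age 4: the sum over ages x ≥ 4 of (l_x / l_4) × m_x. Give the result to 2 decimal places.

l_4 = 0.331. Conditional survival from age 4 to x is l_x / l_4.
  x=4: (0.331/0.331) × 11.6 = 11.6000
  x=5: (0.204/0.331) × 7.5 = 4.6224
  x=6: (0.151/0.331) × 8.2 = 3.7408
Sum = 11.6000 + 4.6224 + 3.7408 = 19.9631

19.96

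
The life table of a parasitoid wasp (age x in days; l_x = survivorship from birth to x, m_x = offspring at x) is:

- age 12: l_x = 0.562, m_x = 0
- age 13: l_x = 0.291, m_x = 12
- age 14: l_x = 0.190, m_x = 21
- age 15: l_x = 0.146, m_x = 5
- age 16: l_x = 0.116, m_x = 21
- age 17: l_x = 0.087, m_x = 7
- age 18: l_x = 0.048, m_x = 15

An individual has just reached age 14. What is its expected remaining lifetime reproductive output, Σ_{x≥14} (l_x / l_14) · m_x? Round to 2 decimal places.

l_14 = 0.190. Conditional survival from age 14 to x is l_x / l_14.
  x=14: (0.190/0.190) × 21 = 21.0000
  x=15: (0.146/0.190) × 5 = 3.8421
  x=16: (0.116/0.190) × 21 = 12.8211
  x=17: (0.087/0.190) × 7 = 3.2053
  x=18: (0.048/0.190) × 15 = 3.7895
Sum = 21.0000 + 3.8421 + 12.8211 + 3.2053 + 3.7895 = 44.6579

44.66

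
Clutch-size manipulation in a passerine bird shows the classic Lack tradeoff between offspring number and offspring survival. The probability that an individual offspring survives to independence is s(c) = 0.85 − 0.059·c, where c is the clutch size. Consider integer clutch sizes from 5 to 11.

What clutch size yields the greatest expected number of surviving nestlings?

7

Expected surviving nestlings = c × s(c):
  c=5: 5 × 0.555 = 2.775
  c=6: 6 × 0.496 = 2.976
  c=7: 7 × 0.437 = 3.059
  c=8: 8 × 0.378 = 3.024
  c=9: 9 × 0.319 = 2.871
  c=10: 10 × 0.260 = 2.600
  c=11: 11 × 0.201 = 2.211
Maximum at c = 7 (3.059 surviving nestlings).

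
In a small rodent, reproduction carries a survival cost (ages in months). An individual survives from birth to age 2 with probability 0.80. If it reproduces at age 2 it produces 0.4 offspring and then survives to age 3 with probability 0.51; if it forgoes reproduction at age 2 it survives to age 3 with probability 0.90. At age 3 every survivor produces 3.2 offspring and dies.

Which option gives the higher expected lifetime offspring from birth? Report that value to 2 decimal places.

2.30

breed at age 2: R₀ = 0.80 × (0.4 + 0.51 × 3.2) = 0.80 × 2.0320 = 1.6256
delay to age 3: R₀ = 0.80 × (0.90 × 3.2) = 0.80 × 2.8800 = 2.3040
Higher: delay to age 3 (2.3040).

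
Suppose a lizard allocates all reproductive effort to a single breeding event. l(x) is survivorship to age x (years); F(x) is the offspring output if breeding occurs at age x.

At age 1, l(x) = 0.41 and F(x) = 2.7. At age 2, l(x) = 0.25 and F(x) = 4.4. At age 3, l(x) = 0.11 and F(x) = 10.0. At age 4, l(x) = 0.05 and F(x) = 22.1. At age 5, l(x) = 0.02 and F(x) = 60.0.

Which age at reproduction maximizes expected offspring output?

Expected offspring if breeding at age x = l(x) × F(x):
  age 1: 0.41 × 2.7 = 1.107
  age 2: 0.25 × 4.4 = 1.100
  age 3: 0.11 × 10.0 = 1.100
  age 4: 0.05 × 22.1 = 1.105
  age 5: 0.02 × 60.0 = 1.200
Maximum at age 5 (1.200).

5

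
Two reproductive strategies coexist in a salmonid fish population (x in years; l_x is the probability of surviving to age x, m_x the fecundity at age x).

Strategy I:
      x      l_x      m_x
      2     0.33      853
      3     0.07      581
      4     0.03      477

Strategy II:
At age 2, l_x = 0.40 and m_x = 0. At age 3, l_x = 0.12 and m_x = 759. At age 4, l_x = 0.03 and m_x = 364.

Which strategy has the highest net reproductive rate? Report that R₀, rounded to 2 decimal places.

Strategy I: R₀ = 0.33×853 + 0.07×581 + 0.03×477 = 336.4700
Strategy II: R₀ = 0.40×0 + 0.12×759 + 0.03×364 = 102.0000
Highest R₀: strategy I with 336.4700.

336.47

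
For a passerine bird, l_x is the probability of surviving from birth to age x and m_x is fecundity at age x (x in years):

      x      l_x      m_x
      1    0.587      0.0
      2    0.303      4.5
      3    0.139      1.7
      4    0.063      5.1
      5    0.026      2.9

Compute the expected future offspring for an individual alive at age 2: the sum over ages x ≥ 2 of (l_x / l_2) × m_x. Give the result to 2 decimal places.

l_2 = 0.303. Conditional survival from age 2 to x is l_x / l_2.
  x=2: (0.303/0.303) × 4.5 = 4.5000
  x=3: (0.139/0.303) × 1.7 = 0.7799
  x=4: (0.063/0.303) × 5.1 = 1.0604
  x=5: (0.026/0.303) × 2.9 = 0.2488
Sum = 4.5000 + 0.7799 + 1.0604 + 0.2488 = 6.5891

6.59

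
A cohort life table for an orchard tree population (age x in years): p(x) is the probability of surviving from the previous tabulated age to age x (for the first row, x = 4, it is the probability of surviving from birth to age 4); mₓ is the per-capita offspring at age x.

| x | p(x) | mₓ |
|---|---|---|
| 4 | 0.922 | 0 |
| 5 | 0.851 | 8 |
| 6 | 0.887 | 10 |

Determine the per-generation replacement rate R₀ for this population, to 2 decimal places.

Survivorship from birth: l_x = p_4·p_5·…·p_x.
  l_4 = 0.92200
  l_5 = 0.78462
  l_6 = 0.69596
R₀ = Σ l_x mₓ:
  age 4: 0.92200 × 0 = 0.0000
  age 5: 0.78462 × 8 = 6.2770
  age 6: 0.69596 × 10 = 6.9596
R₀ = 0.0000 + 6.2770 + 6.9596 = 13.2366

13.24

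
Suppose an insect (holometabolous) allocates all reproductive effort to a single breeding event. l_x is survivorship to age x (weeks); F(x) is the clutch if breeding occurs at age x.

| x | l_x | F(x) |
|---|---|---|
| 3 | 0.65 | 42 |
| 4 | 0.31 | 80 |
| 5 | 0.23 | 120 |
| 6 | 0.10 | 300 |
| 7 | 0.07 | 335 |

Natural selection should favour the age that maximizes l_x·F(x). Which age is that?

Expected offspring if breeding at age x = l_x × F(x):
  age 3: 0.65 × 42 = 27.300
  age 4: 0.31 × 80 = 24.800
  age 5: 0.23 × 120 = 27.600
  age 6: 0.10 × 300 = 30.000
  age 7: 0.07 × 335 = 23.450
Maximum at age 6 (30.000).

6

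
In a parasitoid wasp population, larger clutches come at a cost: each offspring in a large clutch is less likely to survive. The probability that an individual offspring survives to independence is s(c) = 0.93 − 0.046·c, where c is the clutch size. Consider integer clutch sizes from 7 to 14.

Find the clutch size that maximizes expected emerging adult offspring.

10

Expected emerging adult offspring = c × s(c):
  c=7: 7 × 0.608 = 4.256
  c=8: 8 × 0.562 = 4.496
  c=9: 9 × 0.516 = 4.644
  c=10: 10 × 0.470 = 4.700
  c=11: 11 × 0.424 = 4.664
  c=12: 12 × 0.378 = 4.536
  c=13: 13 × 0.332 = 4.316
  c=14: 14 × 0.286 = 4.004
Maximum at c = 10 (4.700 emerging adult offspring).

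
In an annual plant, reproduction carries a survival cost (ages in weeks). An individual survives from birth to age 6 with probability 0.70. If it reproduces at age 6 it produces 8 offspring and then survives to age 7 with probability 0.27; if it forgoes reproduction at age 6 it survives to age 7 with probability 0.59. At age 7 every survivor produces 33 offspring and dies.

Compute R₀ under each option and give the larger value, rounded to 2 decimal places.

breed at age 6: R₀ = 0.70 × (8 + 0.27 × 33) = 0.70 × 16.9100 = 11.8370
delay to age 7: R₀ = 0.70 × (0.59 × 33) = 0.70 × 19.4700 = 13.6290
Higher: delay to age 7 (13.6290).

13.63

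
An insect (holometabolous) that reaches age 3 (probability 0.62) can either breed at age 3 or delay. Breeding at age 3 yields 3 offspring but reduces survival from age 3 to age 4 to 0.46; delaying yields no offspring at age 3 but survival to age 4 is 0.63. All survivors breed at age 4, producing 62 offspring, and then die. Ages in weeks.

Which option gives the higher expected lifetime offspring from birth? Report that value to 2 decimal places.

breed at age 3: R₀ = 0.62 × (3 + 0.46 × 62) = 0.62 × 31.5200 = 19.5424
delay to age 4: R₀ = 0.62 × (0.63 × 62) = 0.62 × 39.0600 = 24.2172
Higher: delay to age 4 (24.2172).

24.22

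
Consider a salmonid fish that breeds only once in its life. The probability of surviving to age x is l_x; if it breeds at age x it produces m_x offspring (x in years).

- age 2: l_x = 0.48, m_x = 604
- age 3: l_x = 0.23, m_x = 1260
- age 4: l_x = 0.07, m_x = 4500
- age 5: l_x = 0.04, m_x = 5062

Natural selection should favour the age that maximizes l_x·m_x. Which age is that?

Expected offspring if breeding at age x = l_x × m_x:
  age 2: 0.48 × 604 = 289.920
  age 3: 0.23 × 1260 = 289.800
  age 4: 0.07 × 4500 = 315.000
  age 5: 0.04 × 5062 = 202.480
Maximum at age 4 (315.000).

4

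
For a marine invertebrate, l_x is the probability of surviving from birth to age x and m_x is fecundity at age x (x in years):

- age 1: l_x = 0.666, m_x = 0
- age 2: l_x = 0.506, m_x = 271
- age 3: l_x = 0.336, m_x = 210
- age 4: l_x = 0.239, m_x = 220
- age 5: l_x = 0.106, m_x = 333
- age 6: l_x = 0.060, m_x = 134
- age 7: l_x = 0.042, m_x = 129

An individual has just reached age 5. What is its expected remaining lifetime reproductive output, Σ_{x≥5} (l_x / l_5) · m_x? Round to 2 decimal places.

459.96

l_5 = 0.106. Conditional survival from age 5 to x is l_x / l_5.
  x=5: (0.106/0.106) × 333 = 333.0000
  x=6: (0.060/0.106) × 134 = 75.8491
  x=7: (0.042/0.106) × 129 = 51.1132
Sum = 333.0000 + 75.8491 + 51.1132 = 459.9623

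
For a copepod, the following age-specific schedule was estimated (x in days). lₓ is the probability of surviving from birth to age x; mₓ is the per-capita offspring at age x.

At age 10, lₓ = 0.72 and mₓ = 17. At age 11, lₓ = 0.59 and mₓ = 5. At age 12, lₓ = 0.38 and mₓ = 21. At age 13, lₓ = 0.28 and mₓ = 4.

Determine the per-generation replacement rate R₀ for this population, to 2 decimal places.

24.29

R₀ = Σ lₓ mₓ:
  age 10: 0.72 × 17 = 12.2400
  age 11: 0.59 × 5 = 2.9500
  age 12: 0.38 × 21 = 7.9800
  age 13: 0.28 × 4 = 1.1200
R₀ = 12.2400 + 2.9500 + 7.9800 + 1.1200 = 24.2900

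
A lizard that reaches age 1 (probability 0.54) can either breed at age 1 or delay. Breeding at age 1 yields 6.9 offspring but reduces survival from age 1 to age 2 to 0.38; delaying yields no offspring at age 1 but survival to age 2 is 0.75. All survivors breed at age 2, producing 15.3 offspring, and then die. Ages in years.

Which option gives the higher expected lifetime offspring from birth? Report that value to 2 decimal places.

6.87

breed at age 1: R₀ = 0.54 × (6.9 + 0.38 × 15.3) = 0.54 × 12.7140 = 6.8656
delay to age 2: R₀ = 0.54 × (0.75 × 15.3) = 0.54 × 11.4750 = 6.1965
Higher: breed at age 1 (6.8656).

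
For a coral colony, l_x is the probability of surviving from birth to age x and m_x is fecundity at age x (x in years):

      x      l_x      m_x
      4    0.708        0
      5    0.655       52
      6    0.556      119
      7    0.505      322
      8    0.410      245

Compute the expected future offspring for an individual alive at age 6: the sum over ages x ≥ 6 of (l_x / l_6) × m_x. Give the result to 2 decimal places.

l_6 = 0.556. Conditional survival from age 6 to x is l_x / l_6.
  x=6: (0.556/0.556) × 119 = 119.0000
  x=7: (0.505/0.556) × 322 = 292.4640
  x=8: (0.410/0.556) × 245 = 180.6655
Sum = 119.0000 + 292.4640 + 180.6655 = 592.1295

592.13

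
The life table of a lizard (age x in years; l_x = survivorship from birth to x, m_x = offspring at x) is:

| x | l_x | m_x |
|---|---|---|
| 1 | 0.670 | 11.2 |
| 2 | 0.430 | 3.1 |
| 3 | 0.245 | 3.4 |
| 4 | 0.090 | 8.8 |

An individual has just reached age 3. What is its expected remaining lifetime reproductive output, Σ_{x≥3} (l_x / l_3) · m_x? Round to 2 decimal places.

l_3 = 0.245. Conditional survival from age 3 to x is l_x / l_3.
  x=3: (0.245/0.245) × 3.4 = 3.4000
  x=4: (0.090/0.245) × 8.8 = 3.2327
Sum = 3.4000 + 3.2327 = 6.6327

6.63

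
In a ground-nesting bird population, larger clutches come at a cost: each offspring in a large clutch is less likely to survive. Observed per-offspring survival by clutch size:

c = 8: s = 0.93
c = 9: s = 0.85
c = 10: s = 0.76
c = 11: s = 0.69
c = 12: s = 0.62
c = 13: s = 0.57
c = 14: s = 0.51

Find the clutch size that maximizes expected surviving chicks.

9

Expected surviving chicks = c × s(c):
  c=8: 8 × 0.93 = 7.440
  c=9: 9 × 0.85 = 7.650
  c=10: 10 × 0.76 = 7.600
  c=11: 11 × 0.69 = 7.590
  c=12: 12 × 0.62 = 7.440
  c=13: 13 × 0.57 = 7.410
  c=14: 14 × 0.51 = 7.140
Maximum at c = 9 (7.650 surviving chicks).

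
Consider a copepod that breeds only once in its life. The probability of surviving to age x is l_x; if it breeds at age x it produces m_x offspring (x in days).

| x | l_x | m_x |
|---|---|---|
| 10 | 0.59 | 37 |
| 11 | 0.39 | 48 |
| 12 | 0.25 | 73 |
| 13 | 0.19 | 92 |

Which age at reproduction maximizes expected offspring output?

10

Expected offspring if breeding at age x = l_x × m_x:
  age 10: 0.59 × 37 = 21.830
  age 11: 0.39 × 48 = 18.720
  age 12: 0.25 × 73 = 18.250
  age 13: 0.19 × 92 = 17.480
Maximum at age 10 (21.830).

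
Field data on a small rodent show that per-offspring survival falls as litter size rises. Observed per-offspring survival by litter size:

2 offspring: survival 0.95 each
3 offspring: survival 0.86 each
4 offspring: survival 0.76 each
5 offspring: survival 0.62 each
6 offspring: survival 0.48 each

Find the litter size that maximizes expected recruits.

Expected recruits = c × s(c):
  c=2: 2 × 0.95 = 1.900
  c=3: 3 × 0.86 = 2.580
  c=4: 4 × 0.76 = 3.040
  c=5: 5 × 0.62 = 3.100
  c=6: 6 × 0.48 = 2.880
Maximum at c = 5 (3.100 recruits).

5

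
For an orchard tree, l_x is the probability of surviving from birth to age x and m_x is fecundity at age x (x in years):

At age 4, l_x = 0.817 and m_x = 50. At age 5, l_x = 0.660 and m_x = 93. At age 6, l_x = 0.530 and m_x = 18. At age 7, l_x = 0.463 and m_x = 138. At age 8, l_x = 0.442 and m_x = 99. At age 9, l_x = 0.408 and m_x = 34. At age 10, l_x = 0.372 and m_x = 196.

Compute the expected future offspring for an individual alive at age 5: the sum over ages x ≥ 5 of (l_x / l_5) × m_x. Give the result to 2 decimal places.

402.05

l_5 = 0.660. Conditional survival from age 5 to x is l_x / l_5.
  x=5: (0.660/0.660) × 93 = 93.0000
  x=6: (0.530/0.660) × 18 = 14.4545
  x=7: (0.463/0.660) × 138 = 96.8091
  x=8: (0.442/0.660) × 99 = 66.3000
  x=9: (0.408/0.660) × 34 = 21.0182
  x=10: (0.372/0.660) × 196 = 110.4727
Sum = 93.0000 + 14.4545 + 96.8091 + 66.3000 + 21.0182 + 110.4727 = 402.0545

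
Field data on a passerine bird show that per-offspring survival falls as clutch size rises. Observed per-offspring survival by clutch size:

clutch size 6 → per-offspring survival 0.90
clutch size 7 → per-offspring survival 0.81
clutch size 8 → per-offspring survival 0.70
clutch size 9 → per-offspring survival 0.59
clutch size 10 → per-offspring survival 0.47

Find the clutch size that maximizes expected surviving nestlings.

Expected surviving nestlings = c × s(c):
  c=6: 6 × 0.90 = 5.400
  c=7: 7 × 0.81 = 5.670
  c=8: 8 × 0.70 = 5.600
  c=9: 9 × 0.59 = 5.310
  c=10: 10 × 0.47 = 4.700
Maximum at c = 7 (5.670 surviving nestlings).

7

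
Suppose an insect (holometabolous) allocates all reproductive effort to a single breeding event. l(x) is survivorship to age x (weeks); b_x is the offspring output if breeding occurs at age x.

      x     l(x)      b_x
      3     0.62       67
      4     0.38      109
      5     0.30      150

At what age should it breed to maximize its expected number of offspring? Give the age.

5

Expected offspring if breeding at age x = l(x) × b_x:
  age 3: 0.62 × 67 = 41.540
  age 4: 0.38 × 109 = 41.420
  age 5: 0.30 × 150 = 45.000
Maximum at age 5 (45.000).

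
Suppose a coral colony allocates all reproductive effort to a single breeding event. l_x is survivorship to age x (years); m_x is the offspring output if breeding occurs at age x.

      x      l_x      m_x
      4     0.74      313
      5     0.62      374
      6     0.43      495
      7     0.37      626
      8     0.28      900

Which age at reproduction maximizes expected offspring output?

8

Expected offspring if breeding at age x = l_x × m_x:
  age 4: 0.74 × 313 = 231.620
  age 5: 0.62 × 374 = 231.880
  age 6: 0.43 × 495 = 212.850
  age 7: 0.37 × 626 = 231.620
  age 8: 0.28 × 900 = 252.000
Maximum at age 8 (252.000).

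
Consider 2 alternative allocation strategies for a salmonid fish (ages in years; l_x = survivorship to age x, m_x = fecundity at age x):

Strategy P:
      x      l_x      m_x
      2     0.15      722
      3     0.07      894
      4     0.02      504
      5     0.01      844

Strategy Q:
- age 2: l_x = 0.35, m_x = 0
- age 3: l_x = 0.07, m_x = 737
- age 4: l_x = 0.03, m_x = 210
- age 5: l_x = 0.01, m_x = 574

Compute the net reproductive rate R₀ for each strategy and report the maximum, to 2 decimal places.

Strategy P: R₀ = 0.15×722 + 0.07×894 + 0.02×504 + 0.01×844 = 189.4000
Strategy Q: R₀ = 0.35×0 + 0.07×737 + 0.03×210 + 0.01×574 = 63.6300
Highest R₀: strategy P with 189.4000.

189.40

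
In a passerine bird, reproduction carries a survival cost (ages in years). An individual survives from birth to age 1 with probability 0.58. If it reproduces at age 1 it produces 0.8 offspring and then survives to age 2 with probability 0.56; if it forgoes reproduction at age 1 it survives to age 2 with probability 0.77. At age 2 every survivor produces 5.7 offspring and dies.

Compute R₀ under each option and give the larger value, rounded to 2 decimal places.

2.55

breed at age 1: R₀ = 0.58 × (0.8 + 0.56 × 5.7) = 0.58 × 3.9920 = 2.3154
delay to age 2: R₀ = 0.58 × (0.77 × 5.7) = 0.58 × 4.3890 = 2.5456
Higher: delay to age 2 (2.5456).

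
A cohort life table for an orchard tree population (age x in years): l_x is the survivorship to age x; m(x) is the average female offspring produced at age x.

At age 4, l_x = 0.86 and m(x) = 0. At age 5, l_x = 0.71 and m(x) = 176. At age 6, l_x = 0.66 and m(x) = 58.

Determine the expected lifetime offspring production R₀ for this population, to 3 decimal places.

163.240

R₀ = Σ l_x m(x):
  age 4: 0.86 × 0 = 0.0000
  age 5: 0.71 × 176 = 124.9600
  age 6: 0.66 × 58 = 38.2800
R₀ = 0.0000 + 124.9600 + 38.2800 = 163.2400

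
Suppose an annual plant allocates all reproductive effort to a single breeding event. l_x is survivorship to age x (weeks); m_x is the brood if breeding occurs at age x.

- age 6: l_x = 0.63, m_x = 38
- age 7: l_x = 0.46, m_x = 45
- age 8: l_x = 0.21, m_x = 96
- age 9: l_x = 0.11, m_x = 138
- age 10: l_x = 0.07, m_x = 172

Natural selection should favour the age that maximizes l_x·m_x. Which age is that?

Expected offspring if breeding at age x = l_x × m_x:
  age 6: 0.63 × 38 = 23.940
  age 7: 0.46 × 45 = 20.700
  age 8: 0.21 × 96 = 20.160
  age 9: 0.11 × 138 = 15.180
  age 10: 0.07 × 172 = 12.040
Maximum at age 6 (23.940).

6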